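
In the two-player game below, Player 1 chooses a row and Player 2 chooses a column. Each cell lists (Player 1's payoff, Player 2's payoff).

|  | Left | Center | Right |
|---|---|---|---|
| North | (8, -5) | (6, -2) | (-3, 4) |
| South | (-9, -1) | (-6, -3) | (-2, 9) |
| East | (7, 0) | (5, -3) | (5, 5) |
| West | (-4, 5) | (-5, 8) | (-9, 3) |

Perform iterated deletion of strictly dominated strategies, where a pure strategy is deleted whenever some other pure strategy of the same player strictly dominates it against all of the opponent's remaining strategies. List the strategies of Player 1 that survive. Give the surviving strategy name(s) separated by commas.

Player 1's strategy South is strictly dominated by East (Left: 7>-9, Center: 5>-6, Right: 5>-2) and is removed.
Row West is eliminated: North beats it against every remaining column (Left: 8>-4, Center: 6>-5, Right: -3>-9).
Column Left is eliminated: Right beats it against every remaining row (North: 4>-5, East: 5>0).
For Player 2, Right strictly dominates Center on the remaining rows (North: 4>-2, East: 5>-3); eliminate Center.
Row North is eliminated: East beats it against every remaining column (Right: 5>-3).
Among the remaining strategies, none is strictly dominated by another pure strategy of the same player, so the elimination stops.
Surviving strategies — Player 1: {East}; Player 2: {Right}.

East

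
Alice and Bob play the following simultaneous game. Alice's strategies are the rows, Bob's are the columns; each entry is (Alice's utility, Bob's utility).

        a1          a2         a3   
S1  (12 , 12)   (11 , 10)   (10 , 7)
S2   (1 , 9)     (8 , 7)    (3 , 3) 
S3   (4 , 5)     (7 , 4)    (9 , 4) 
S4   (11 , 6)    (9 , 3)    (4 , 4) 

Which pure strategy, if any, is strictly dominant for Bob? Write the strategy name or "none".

a1 vs a2: S1: 12>10, S2: 9>7, S3: 5>4, S4: 6>3.
a1 vs a3: S1: 12>7, S2: 9>3, S3: 5>4, S4: 6>4.
a1 strictly beats every other strategy against every opponent action, so it is strictly dominant.

a1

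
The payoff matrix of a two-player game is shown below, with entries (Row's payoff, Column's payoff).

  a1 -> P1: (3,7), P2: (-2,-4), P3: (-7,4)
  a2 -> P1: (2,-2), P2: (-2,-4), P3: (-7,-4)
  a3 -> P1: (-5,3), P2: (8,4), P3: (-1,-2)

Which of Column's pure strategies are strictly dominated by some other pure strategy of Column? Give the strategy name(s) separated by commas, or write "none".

P3

P1 is not dominated — it holds its own against P2 at a1 (7>-4); P3 at a1 (7>4).
P2 is not dominated — it holds its own against P1 at a3 (4>3); P3 at a2 (-4=-4).
P3 is strictly dominated by P1 (a1: 7>4, a2: -2>-4, a3: 3>-2).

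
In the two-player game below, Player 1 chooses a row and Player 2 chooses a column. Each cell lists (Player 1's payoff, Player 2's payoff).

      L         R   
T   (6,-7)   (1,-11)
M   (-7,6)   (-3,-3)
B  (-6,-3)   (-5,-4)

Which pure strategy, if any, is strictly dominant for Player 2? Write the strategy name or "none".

L

L vs R: T: -7>-11, M: 6>-3, B: -3>-4.
L strictly beats every other strategy against every opponent action, so it is strictly dominant.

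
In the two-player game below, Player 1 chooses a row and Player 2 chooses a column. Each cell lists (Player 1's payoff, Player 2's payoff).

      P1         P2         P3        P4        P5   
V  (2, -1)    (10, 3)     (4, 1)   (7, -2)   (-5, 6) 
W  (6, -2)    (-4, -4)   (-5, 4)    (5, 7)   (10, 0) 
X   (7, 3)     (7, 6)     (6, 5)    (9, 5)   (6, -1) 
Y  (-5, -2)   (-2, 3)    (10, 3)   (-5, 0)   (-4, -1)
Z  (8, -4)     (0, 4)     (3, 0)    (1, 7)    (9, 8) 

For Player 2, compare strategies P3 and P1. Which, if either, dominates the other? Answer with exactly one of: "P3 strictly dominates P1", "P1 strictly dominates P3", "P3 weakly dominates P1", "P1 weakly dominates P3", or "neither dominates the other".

P3 strictly dominates P1

Compare P3 to P1 across each opponent action: V: 1>-1, W: 4>-2, X: 5>3, Y: 3>-2, Z: 0>-4.
Every comparison favours P3, so P3 strictly dominates P1.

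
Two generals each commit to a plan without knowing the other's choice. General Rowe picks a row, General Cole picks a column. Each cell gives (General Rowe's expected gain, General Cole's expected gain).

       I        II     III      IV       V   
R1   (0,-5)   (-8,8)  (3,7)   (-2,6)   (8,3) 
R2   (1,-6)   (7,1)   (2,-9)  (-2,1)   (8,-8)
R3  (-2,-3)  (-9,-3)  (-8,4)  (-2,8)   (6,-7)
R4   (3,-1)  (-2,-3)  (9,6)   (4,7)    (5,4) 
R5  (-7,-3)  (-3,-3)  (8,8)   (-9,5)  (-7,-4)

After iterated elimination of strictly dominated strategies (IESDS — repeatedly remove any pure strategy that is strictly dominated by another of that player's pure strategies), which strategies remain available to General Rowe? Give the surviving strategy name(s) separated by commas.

R2, R4

General Rowe's strategy R5 is strictly dominated by R4 (I: 3>-7, II: -2>-3, III: 9>8, IV: 4>-9, V: 5>-7) and is removed.
Column I is eliminated: IV beats it against every remaining row (R1: 6>-5, R2: 1>-6, R3: 8>-3, R4: 7>-1).
Column V is eliminated: IV beats it against every remaining row (R1: 6>3, R2: 1>-8, R3: 8>-7, R4: 7>4).
General Rowe's strategy R1 is strictly dominated by R4 (II: -2>-8, III: 9>3, IV: 4>-2) and is removed.
For General Rowe, R4 strictly dominates R3 on the remaining columns (II: -2>-9, III: 9>-8, IV: 4>-2); eliminate R3.
For General Cole, IV strictly dominates III on the remaining rows (R2: 1>-9, R4: 7>6); eliminate III.
Among the remaining strategies, none is strictly dominated by another pure strategy of the same player, so the elimination stops.
Surviving strategies — General Rowe: {R2, R4}; General Cole: {II, IV}.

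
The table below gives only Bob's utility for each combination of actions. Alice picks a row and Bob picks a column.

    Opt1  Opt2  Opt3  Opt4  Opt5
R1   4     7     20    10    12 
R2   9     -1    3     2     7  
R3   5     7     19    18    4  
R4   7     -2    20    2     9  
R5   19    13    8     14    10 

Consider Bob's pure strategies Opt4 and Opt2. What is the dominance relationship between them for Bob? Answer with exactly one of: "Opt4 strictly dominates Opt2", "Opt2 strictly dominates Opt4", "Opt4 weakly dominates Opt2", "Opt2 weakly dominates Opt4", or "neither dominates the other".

Opt4 strictly dominates Opt2

Compare Opt4 to Opt2 across each choice by Alice: R1: 10>7, R2: 2>-1, R3: 18>7, R4: 2>-2, R5: 14>13.
Every comparison favours Opt4, so Opt4 strictly dominates Opt2.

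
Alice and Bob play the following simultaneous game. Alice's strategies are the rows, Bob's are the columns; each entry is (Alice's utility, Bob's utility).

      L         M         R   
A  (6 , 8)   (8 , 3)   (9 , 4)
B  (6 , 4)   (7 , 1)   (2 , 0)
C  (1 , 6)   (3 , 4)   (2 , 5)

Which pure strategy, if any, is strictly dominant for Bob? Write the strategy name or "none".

L

L vs M: A: 8>3, B: 4>1, C: 6>4.
L vs R: A: 8>4, B: 4>0, C: 6>5.
L strictly beats every other strategy against every opponent action, so it is strictly dominant.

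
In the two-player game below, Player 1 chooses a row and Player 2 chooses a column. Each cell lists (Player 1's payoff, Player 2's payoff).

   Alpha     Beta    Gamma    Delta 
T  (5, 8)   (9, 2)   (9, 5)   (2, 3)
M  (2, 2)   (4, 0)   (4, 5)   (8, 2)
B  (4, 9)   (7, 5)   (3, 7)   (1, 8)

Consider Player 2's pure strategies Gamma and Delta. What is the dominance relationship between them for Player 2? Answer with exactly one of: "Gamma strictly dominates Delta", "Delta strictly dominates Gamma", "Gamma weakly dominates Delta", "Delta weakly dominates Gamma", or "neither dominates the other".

Gamma's payoffs vs Delta's, by Player 1's action — T: 5>3, M: 5>2, B: 7<8.
Gamma does better at T, M but worse at B; neither strategy dominates the other.

neither dominates the other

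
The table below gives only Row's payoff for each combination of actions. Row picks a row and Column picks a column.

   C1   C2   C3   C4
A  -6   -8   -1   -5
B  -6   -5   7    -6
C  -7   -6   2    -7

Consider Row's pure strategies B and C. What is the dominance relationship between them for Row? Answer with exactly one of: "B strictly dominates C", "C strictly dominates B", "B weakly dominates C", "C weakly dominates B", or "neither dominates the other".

B's payoffs vs C's, by Column's action — C1: -6>-7, C2: -5>-6, C3: 7>2, C4: -6>-7.
B gives a strictly higher payoff against each choice by Column, so B strictly dominates C.

B strictly dominates C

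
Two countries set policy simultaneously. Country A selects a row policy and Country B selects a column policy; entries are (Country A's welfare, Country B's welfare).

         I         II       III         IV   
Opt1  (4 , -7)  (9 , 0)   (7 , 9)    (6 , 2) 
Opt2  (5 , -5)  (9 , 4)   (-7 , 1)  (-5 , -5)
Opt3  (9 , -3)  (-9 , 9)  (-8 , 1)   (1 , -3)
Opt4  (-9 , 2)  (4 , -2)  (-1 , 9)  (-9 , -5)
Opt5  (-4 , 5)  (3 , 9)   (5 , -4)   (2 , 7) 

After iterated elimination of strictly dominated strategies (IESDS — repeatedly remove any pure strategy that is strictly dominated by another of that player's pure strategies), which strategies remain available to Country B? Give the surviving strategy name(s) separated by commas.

Country A's strategy Opt4 is strictly dominated by Opt1 (I: 4>-9, II: 9>4, III: 7>-1, IV: 6>-9) and is removed.
Row Opt5 is eliminated: Opt1 beats it against every remaining column (I: 4>-4, II: 9>3, III: 7>5, IV: 6>2).
For Country B, II strictly dominates I on the remaining rows (Opt1: 0>-7, Opt2: 4>-5, Opt3: 9>-3); eliminate I.
Row Opt3 is eliminated: Opt1 beats it against every remaining column (II: 9>-9, III: 7>-8, IV: 6>1).
Column IV is eliminated: III beats it against every remaining row (Opt1: 9>2, Opt2: 1>-5).
Among the remaining strategies, none is strictly dominated by another pure strategy of the same player, so the elimination stops.
Surviving strategies — Country A: {Opt1, Opt2}; Country B: {II, III}.

II, III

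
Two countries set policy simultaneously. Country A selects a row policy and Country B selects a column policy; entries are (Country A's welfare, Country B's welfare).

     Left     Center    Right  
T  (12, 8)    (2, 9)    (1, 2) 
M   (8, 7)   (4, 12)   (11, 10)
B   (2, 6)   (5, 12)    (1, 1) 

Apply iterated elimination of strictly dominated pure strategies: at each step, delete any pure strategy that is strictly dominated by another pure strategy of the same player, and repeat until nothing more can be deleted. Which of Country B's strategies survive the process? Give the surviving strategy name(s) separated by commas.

Center

Column Left is eliminated: Center beats it against every remaining row (T: 9>8, M: 12>7, B: 12>6).
Country A's strategy T is strictly dominated by M (Center: 4>2, Right: 11>1) and is removed.
For Country B, Center strictly dominates Right on the remaining rows (M: 12>10, B: 12>1); eliminate Right.
Row M is eliminated: B beats it against every remaining column (Center: 5>4).
Among the remaining strategies, none is strictly dominated by another pure strategy of the same player, so the elimination stops.
Surviving strategies — Country A: {B}; Country B: {Center}.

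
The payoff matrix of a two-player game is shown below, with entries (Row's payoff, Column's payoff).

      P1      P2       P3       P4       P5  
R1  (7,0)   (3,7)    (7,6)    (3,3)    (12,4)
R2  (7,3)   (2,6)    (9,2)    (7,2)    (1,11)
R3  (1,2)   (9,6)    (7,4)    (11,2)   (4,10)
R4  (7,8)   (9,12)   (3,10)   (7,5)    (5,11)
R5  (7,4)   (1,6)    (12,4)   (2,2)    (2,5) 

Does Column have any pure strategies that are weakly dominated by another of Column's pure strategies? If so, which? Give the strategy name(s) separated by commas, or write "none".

P1, P3, P4

P1 is weakly dominated by P2 (R1: 7>0, R2: 6>3, R3: 6>2, R4: 12>8, R5: 6>4).
P2 is not dominated — it holds its own against P1 at R1 (7>0); P3 at R1 (7>6); P4 at R1 (7>3); P5 at R1 (7>4).
P2 weakly dominates P3 — R1: 7>6, R2: 6>2, R3: 6>4, R4: 12>10, R5: 6>4.
P4 is weakly dominated by P2 (R1: 7>3, R2: 6>2, R3: 6>2, R4: 12>5, R5: 6>2).
Nothing dominates P5: P1 at R1 (4>0); P2 at R2 (11>6); P3 at R2 (11>2); P4 at R1 (4>3).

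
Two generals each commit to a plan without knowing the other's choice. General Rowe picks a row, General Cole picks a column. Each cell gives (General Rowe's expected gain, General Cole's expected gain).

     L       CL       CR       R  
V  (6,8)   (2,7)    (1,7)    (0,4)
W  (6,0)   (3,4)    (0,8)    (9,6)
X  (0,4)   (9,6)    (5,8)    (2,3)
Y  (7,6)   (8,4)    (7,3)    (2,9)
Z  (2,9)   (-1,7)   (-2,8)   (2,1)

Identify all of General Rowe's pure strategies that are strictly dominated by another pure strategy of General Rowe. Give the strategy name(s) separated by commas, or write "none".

V, Z

V: dominated, since Y does at least as well everywhere (L: 7>6, CL: 8>2, CR: 7>1, R: 2>0).
Nothing dominates W: V at L (6=6); X at L (6>0); Y at R (9>2); Z at L (6>2).
Nothing dominates X: V at CL (9>2); W at CL (9>3); Y at CL (9>8); Z at CL (9>-1).
Nothing dominates Y: V at L (7>6); W at L (7>6); X at L (7>0); Z at L (7>2).
Z: dominated, since W does at least as well everywhere (L: 6>2, CL: 3>-1, CR: 0>-2, R: 9>2).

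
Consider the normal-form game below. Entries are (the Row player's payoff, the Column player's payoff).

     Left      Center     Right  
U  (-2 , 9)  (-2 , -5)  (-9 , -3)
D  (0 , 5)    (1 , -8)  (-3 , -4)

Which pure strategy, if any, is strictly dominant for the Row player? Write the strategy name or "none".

D vs U: Left: 0>-2, Center: 1>-2, Right: -3>-9.
D strictly beats every other strategy against every opponent action, so it is strictly dominant.

D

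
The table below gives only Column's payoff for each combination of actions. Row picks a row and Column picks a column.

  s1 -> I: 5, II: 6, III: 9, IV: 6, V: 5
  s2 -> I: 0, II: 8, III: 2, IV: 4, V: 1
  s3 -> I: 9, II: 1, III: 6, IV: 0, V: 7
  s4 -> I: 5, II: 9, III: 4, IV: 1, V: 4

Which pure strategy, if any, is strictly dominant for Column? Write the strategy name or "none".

none

I fails to dominate II at s1 (5<6).
II fails to dominate I at s3 (1<9).
III fails to dominate I at s3 (6<9).
IV fails to dominate I at s3 (0<9).
V fails to dominate I at s1 (5=5).
No single strategy dominates all the others.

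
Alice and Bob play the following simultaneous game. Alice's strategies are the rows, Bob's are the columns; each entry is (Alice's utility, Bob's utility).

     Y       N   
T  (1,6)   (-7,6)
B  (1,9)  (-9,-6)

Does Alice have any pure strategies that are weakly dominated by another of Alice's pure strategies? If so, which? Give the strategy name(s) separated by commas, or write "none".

Nothing dominates T: B at N (-7>-9).
T weakly dominates B — Y: 1=1, N: -7>-9.

B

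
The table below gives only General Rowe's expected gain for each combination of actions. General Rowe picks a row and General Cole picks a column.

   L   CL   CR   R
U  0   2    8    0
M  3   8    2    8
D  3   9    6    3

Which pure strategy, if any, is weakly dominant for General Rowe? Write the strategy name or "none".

none

U fails to dominate M at L (0<3).
M fails to dominate U at CR (2<8).
D fails to dominate U at CR (6<8).
No single strategy dominates all the others.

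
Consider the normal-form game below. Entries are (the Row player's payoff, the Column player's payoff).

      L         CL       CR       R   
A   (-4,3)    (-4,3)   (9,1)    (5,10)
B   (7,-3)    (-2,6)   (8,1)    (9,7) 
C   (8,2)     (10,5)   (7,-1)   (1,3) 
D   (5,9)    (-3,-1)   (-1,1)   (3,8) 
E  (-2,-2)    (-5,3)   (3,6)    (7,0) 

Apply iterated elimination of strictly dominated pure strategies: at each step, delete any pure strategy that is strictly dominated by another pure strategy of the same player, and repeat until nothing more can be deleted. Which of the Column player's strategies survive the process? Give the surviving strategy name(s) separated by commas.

CL, R

The Row player's strategy D is strictly dominated by B (L: 7>5, CL: -2>-3, CR: 8>-1, R: 9>3) and is removed.
Row E is eliminated: B beats it against every remaining column (L: 7>-2, CL: -2>-5, CR: 8>3, R: 9>7).
Column L is eliminated: R beats it against every remaining row (A: 10>3, B: 7>-3, C: 3>2).
For the Column player, CL strictly dominates CR on the remaining rows (A: 3>1, B: 6>1, C: 5>-1); eliminate CR.
For the Row player, B strictly dominates A on the remaining columns (CL: -2>-4, R: 9>5); eliminate A.
Among the remaining strategies, none is strictly dominated by another pure strategy of the same player, so the elimination stops.
Surviving strategies — the Row player: {B, C}; the Column player: {CL, R}.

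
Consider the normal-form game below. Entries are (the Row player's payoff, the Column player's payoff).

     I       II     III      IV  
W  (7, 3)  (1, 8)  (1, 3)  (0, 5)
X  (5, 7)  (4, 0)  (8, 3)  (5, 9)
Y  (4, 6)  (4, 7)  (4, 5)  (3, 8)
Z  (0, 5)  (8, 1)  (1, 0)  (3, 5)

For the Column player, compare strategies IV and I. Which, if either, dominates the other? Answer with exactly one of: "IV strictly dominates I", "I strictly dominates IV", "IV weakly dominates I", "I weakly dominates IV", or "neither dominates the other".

Compare IV to I across each choice by the Row player: W: 5>3, X: 9>7, Y: 8>6, Z: 5=5.
IV is at least as good everywhere and strictly better somewhere (tied only at Z), so IV weakly but not strictly dominates I.

IV weakly dominates I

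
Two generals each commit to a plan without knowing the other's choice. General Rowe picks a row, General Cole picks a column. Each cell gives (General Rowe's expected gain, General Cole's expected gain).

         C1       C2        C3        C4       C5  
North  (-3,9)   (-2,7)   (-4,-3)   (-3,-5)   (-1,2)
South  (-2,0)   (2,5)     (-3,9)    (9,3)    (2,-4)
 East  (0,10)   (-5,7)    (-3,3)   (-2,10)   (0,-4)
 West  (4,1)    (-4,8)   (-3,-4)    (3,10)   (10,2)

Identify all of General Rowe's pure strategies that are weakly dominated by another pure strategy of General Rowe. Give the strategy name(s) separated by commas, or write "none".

North, East

South weakly dominates North — C1: -2>-3, C2: 2>-2, C3: -3>-4, C4: 9>-3, C5: 2>-1.
South is not dominated — it holds its own against North at C1 (-2>-3); East at C2 (2>-5); West at C2 (2>-4).
East is weakly dominated by West (C1: 4>0, C2: -4>-5, C3: -3=-3, C4: 3>-2, C5: 10>0).
West is not dominated — it holds its own against North at C1 (4>-3); South at C1 (4>-2); East at C1 (4>0).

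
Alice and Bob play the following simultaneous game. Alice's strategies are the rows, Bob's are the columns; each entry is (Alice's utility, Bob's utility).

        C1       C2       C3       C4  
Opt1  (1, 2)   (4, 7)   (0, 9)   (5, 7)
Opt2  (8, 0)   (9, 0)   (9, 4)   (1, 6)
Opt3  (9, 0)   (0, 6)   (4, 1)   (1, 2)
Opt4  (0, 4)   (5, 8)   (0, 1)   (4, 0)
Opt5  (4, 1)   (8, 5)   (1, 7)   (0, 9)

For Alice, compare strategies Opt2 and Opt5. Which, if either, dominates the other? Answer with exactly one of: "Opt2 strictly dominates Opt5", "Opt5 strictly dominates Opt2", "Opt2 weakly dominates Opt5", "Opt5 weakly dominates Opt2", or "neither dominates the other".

Opt2 strictly dominates Opt5

Compare Opt2 to Opt5 across each opponent action: C1: 8>4, C2: 9>8, C3: 9>1, C4: 1>0.
Opt2 gives a strictly higher payoff against each opponent action, so Opt2 strictly dominates Opt5.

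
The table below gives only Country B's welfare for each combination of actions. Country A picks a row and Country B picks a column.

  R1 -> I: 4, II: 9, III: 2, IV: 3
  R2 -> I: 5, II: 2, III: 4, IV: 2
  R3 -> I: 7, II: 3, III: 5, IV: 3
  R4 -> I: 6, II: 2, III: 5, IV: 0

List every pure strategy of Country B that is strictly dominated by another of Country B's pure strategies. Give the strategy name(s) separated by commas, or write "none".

III, IV

Nothing dominates I: II at R2 (5>2); III at R1 (4>2); IV at R1 (4>3).
Nothing dominates II: I at R1 (9>4); III at R1 (9>2); IV at R1 (9>3).
III: dominated, since I does at least as well everywhere (R1: 4>2, R2: 5>4, R3: 7>5, R4: 6>5).
IV: dominated, since I does at least as well everywhere (R1: 4>3, R2: 5>2, R3: 7>3, R4: 6>0).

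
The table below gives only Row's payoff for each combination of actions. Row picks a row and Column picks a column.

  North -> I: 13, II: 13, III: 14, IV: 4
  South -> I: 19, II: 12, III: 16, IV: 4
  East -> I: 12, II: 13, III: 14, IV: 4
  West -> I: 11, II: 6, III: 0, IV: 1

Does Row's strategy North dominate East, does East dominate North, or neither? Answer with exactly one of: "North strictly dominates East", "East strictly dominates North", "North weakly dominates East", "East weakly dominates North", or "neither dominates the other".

North weakly dominates East

Compare North to East across each opponent action: I: 13>12, II: 13=13, III: 14=14, IV: 4=4.
North is at least as good everywhere and strictly better somewhere (tied only at II, III, IV), so North weakly but not strictly dominates East.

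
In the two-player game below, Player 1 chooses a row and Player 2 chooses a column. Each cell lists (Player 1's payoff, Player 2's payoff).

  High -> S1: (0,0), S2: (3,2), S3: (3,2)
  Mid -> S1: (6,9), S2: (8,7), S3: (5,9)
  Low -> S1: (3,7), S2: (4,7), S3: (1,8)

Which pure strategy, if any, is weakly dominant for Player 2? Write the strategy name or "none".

S3

S3 vs S1: High: 2>0, Mid: 9=9, Low: 8>7.
S3 vs S2: High: 2=2, Mid: 9>7, Low: 8>7.
S3 is at least as good as every other strategy against every opponent action, so it is weakly dominant.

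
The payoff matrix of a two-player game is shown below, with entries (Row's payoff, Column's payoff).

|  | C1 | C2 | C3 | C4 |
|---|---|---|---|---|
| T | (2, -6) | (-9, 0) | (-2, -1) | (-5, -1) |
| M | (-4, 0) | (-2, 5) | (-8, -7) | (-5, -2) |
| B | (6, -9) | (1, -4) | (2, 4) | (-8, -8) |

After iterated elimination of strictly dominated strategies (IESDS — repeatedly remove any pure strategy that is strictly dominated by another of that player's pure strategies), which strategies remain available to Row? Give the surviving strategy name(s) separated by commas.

B

For Column, C2 strictly dominates C1 on the remaining rows (T: 0>-6, M: 5>0, B: -4>-9); eliminate C1.
Column C4 is eliminated: C2 beats it against every remaining row (T: 0>-1, M: 5>-2, B: -4>-8).
Row's strategy T is strictly dominated by B (C2: 1>-9, C3: 2>-2) and is removed.
For Row, B strictly dominates M on the remaining columns (C2: 1>-2, C3: 2>-8); eliminate M.
Column's strategy C2 is strictly dominated by C3 (B: 4>-4) and is removed.
Among the remaining strategies, none is strictly dominated by another pure strategy of the same player, so the elimination stops.
Surviving strategies — Row: {B}; Column: {C3}.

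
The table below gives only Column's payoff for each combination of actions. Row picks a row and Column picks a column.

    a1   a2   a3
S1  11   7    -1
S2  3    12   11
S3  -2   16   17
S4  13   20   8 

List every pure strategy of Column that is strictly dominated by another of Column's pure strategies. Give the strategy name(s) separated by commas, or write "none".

none

Nothing dominates a1: a2 at S1 (11>7); a3 at S1 (11>-1).
a2: no other strategy beats it everywhere (a1 at S2 (12>3); a3 at S1 (7>-1)).
a3 is not dominated — it holds its own against a1 at S2 (11>3); a2 at S3 (17>16).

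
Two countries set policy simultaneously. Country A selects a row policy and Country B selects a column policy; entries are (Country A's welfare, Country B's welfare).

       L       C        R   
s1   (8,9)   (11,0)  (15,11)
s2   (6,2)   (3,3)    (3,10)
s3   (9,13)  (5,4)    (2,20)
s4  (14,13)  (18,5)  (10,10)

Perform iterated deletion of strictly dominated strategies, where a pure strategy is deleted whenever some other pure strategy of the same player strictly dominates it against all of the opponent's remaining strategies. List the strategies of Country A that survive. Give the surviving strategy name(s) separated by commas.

For Country A, s1 strictly dominates s2 on the remaining columns (L: 8>6, C: 11>3, R: 15>3); eliminate s2.
Row s3 is eliminated: s4 beats it against every remaining column (L: 14>9, C: 18>5, R: 10>2).
Column C is eliminated: L beats it against every remaining row (s1: 9>0, s4: 13>5).
Among the remaining strategies, none is strictly dominated by another pure strategy of the same player, so the elimination stops.
Surviving strategies — Country A: {s1, s4}; Country B: {L, R}.

s1, s4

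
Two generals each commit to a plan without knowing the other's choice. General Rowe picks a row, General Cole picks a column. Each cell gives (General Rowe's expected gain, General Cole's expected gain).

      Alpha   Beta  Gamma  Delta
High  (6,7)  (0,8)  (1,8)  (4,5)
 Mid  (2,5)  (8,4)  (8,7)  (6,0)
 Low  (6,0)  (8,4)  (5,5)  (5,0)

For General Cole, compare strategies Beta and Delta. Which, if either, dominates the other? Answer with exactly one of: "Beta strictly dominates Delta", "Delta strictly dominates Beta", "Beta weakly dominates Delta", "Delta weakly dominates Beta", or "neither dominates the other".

Beta strictly dominates Delta

Beta's payoffs vs Delta's, by General Rowe's action — High: 8>5, Mid: 4>0, Low: 4>0.
Every comparison favours Beta, so Beta strictly dominates Delta.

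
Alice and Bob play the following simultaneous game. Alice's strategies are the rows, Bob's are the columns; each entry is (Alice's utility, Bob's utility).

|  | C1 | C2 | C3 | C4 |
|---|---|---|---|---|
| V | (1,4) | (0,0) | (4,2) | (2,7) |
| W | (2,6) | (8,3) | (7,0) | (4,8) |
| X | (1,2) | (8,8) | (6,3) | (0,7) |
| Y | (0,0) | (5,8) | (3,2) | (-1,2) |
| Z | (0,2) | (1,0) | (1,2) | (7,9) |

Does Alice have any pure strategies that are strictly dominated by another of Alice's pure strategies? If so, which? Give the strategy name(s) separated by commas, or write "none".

V, Y

V: dominated, since W does at least as well everywhere (C1: 2>1, C2: 8>0, C3: 7>4, C4: 4>2).
Nothing dominates W: V at C1 (2>1); X at C1 (2>1); Y at C1 (2>0); Z at C1 (2>0).
X is not dominated — it holds its own against V at C1 (1=1); W at C2 (8=8); Y at C1 (1>0); Z at C1 (1>0).
Y is strictly dominated by W (C1: 2>0, C2: 8>5, C3: 7>3, C4: 4>-1).
Nothing dominates Z: V at C2 (1>0); W at C4 (7>4); X at C4 (7>0); Y at C1 (0=0).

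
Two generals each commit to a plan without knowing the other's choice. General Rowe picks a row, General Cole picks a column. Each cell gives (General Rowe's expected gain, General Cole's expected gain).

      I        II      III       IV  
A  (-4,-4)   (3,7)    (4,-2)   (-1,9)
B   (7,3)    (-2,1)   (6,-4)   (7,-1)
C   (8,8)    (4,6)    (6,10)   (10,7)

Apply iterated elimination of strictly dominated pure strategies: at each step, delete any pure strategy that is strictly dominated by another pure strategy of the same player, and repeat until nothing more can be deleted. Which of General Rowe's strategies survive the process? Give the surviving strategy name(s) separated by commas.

B, C

For General Rowe, C strictly dominates A on the remaining columns (I: 8>-4, II: 4>3, III: 6>4, IV: 10>-1); eliminate A.
For General Cole, I strictly dominates II on the remaining rows (B: 3>1, C: 8>6); eliminate II.
For General Cole, I strictly dominates IV on the remaining rows (B: 3>-1, C: 8>7); eliminate IV.
Among the remaining strategies, none is strictly dominated by another pure strategy of the same player, so the elimination stops.
Surviving strategies — General Rowe: {B, C}; General Cole: {I, III}.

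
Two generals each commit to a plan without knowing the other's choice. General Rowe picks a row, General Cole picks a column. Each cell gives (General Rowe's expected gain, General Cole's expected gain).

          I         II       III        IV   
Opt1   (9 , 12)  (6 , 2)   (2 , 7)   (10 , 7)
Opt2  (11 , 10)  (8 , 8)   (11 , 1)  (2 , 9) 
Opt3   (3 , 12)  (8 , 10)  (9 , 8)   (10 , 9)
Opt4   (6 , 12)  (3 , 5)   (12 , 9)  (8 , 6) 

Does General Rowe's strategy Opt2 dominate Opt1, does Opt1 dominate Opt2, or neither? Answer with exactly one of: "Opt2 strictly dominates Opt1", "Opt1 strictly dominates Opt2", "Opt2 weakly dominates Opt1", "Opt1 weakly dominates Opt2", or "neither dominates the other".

Compare Opt2 to Opt1 across each choice by General Cole: I: 11>9, II: 8>6, III: 11>2, IV: 2<10.
Opt2 does better at I, II, III but worse at IV; neither strategy dominates the other.

neither dominates the other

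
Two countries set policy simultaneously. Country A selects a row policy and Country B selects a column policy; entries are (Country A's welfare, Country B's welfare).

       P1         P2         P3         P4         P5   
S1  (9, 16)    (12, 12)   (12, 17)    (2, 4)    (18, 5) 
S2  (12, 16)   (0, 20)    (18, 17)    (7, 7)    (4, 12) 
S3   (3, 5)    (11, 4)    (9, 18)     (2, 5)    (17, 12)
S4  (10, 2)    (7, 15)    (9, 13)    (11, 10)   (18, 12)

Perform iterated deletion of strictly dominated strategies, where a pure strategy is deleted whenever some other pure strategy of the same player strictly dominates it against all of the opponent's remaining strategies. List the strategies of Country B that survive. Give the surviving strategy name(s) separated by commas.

For Country B, P3 strictly dominates P1 on the remaining rows (S1: 17>16, S2: 17>16, S3: 18>5, S4: 13>2); eliminate P1.
For Country B, P3 strictly dominates P4 on the remaining rows (S1: 17>4, S2: 17>7, S3: 18>5, S4: 13>10); eliminate P4.
Country A's strategy S3 is strictly dominated by S1 (P2: 12>11, P3: 12>9, P5: 18>17) and is removed.
Country B's strategy P5 is strictly dominated by P2 (S1: 12>5, S2: 20>12, S4: 15>12) and is removed.
Country A's strategy S4 is strictly dominated by S1 (P2: 12>7, P3: 12>9) and is removed.
Among the remaining strategies, none is strictly dominated by another pure strategy of the same player, so the elimination stops.
Surviving strategies — Country A: {S1, S2}; Country B: {P2, P3}.

P2, P3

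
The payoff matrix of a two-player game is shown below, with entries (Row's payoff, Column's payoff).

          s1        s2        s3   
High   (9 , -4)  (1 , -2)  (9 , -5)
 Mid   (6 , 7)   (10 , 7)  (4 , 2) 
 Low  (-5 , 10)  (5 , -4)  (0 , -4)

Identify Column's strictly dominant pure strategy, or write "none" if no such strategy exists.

s1 fails to dominate s2 at High (-4<-2).
s2 fails to dominate s1 at Mid (7=7).
s3 fails to dominate s1 at High (-5<-4).
No single strategy dominates all the others.

none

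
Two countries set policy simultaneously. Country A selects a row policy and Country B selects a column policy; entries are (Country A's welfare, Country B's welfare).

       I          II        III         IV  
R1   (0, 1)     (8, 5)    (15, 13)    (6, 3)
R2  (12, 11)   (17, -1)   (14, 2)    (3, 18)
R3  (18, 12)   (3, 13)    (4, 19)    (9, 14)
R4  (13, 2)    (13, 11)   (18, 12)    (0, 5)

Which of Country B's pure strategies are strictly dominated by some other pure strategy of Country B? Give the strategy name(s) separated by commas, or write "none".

I: dominated, since IV does at least as well everywhere (R1: 3>1, R2: 18>11, R3: 14>12, R4: 5>2).
II: dominated, since III does at least as well everywhere (R1: 13>5, R2: 2>-1, R3: 19>13, R4: 12>11).
III: no other strategy beats it everywhere (I at R1 (13>1); II at R1 (13>5); IV at R1 (13>3)).
IV: no other strategy beats it everywhere (I at R1 (3>1); II at R2 (18>-1); III at R2 (18>2)).

I, II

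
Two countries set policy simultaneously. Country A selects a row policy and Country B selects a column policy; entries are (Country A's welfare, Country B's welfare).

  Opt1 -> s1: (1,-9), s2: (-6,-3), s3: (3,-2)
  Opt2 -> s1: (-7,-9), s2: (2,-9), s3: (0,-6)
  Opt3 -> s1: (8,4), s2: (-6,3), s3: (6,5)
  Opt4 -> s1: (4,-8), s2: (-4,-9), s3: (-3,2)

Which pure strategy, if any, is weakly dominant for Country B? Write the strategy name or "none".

s3

s3 vs s1: Opt1: -2>-9, Opt2: -6>-9, Opt3: 5>4, Opt4: 2>-8.
s3 vs s2: Opt1: -2>-3, Opt2: -6>-9, Opt3: 5>3, Opt4: 2>-9.
s3 is at least as good as every other strategy against every opponent action, so it is weakly dominant.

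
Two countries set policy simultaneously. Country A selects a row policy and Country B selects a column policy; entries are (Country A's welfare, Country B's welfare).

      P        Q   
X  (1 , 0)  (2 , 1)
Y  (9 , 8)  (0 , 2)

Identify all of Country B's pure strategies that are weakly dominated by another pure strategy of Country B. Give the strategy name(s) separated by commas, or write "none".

P: no other strategy beats it everywhere (Q at Y (8>2)).
Q is not dominated — it holds its own against P at X (1>0).

none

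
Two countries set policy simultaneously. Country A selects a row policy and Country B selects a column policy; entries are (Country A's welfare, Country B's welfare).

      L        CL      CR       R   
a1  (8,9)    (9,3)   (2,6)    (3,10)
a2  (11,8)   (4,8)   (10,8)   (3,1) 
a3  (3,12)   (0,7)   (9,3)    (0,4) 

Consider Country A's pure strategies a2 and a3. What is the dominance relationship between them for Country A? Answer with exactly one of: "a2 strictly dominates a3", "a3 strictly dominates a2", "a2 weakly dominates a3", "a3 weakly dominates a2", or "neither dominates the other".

a2 strictly dominates a3

Compare a2 to a3 across every action of Country B: L: 11>3, CL: 4>0, CR: 10>9, R: 3>0.
a2 gives a strictly higher payoff against every action of Country B, so a2 strictly dominates a3.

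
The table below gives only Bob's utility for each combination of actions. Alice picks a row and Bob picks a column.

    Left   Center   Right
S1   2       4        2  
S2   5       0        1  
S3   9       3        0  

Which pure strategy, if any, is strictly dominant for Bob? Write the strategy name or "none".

none

Left fails to dominate Center at S1 (2<4).
Center fails to dominate Left at S2 (0<5).
Right fails to dominate Left at S1 (2=2).
No single strategy dominates all the others.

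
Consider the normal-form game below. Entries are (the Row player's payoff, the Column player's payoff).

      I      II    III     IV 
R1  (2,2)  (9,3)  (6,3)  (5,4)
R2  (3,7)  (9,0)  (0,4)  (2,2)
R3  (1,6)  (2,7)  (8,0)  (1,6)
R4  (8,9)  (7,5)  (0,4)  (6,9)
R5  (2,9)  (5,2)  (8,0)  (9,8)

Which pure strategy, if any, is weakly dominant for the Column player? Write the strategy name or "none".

none

I fails to dominate II at R1 (2<3).
II fails to dominate I at R2 (0<7).
III fails to dominate I at R2 (4<7).
IV fails to dominate I at R2 (2<7).
No single strategy dominates all the others.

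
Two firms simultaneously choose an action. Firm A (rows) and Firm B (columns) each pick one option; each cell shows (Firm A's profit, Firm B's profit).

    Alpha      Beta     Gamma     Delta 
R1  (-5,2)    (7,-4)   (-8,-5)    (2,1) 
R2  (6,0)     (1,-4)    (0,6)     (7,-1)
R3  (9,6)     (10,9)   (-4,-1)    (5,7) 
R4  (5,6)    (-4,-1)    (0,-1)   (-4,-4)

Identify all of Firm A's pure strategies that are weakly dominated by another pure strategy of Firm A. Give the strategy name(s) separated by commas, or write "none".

R1, R4

R3 weakly dominates R1 — Alpha: 9>-5, Beta: 10>7, Gamma: -4>-8, Delta: 5>2.
R2: no other strategy beats it everywhere (R1 at Alpha (6>-5); R3 at Gamma (0>-4); R4 at Alpha (6>5)).
R3 is not dominated — it holds its own against R1 at Alpha (9>-5); R2 at Alpha (9>6); R4 at Alpha (9>5).
R4 is weakly dominated by R2 (Alpha: 6>5, Beta: 1>-4, Gamma: 0=0, Delta: 7>-4).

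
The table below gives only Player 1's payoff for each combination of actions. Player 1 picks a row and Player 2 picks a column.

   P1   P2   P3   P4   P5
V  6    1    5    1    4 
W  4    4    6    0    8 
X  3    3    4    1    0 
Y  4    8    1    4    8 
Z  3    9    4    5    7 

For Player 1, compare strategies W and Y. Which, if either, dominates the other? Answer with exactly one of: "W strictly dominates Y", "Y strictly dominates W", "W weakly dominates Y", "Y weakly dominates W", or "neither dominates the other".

neither dominates the other

W's payoffs vs Y's, by Player 2's action — P1: 4=4, P2: 4<8, P3: 6>1, P4: 0<4, P5: 8=8.
W does better at P3 but worse at P2, P4; neither strategy dominates the other.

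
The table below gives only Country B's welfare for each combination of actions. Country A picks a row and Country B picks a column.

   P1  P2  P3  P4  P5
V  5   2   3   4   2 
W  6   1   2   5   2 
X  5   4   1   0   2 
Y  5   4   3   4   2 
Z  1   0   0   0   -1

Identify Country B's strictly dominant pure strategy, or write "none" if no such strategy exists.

P1 vs P2: V: 5>2, W: 6>1, X: 5>4, Y: 5>4, Z: 1>0.
P1 vs P3: V: 5>3, W: 6>2, X: 5>1, Y: 5>3, Z: 1>0.
P1 vs P4: V: 5>4, W: 6>5, X: 5>0, Y: 5>4, Z: 1>0.
P1 vs P5: V: 5>2, W: 6>2, X: 5>2, Y: 5>2, Z: 1>-1.
P1 strictly beats every other strategy against every opponent action, so it is strictly dominant.

P1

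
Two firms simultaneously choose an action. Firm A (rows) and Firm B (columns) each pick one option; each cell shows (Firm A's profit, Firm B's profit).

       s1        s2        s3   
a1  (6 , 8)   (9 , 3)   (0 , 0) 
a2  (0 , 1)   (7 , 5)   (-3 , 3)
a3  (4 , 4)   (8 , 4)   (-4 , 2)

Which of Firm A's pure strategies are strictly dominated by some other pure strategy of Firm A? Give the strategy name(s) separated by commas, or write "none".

a1: no other strategy beats it everywhere (a2 at s1 (6>0); a3 at s1 (6>4)).
a1 strictly dominates a2 — s1: 6>0, s2: 9>7, s3: 0>-3.
a3: dominated, since a1 does at least as well everywhere (s1: 6>4, s2: 9>8, s3: 0>-4).

a2, a3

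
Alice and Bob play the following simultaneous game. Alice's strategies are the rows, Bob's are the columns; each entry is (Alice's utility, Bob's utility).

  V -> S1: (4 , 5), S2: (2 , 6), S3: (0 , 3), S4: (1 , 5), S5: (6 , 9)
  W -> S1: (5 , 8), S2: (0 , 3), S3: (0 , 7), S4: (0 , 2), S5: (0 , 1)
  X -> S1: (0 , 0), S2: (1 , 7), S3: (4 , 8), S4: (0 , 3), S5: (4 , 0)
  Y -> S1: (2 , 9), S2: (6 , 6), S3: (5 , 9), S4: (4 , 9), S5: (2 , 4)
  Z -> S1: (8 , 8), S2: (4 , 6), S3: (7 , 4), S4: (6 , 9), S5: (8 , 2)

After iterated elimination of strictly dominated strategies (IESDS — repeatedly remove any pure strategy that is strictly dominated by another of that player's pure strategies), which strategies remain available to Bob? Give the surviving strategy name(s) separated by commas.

For Alice, Z strictly dominates V on the remaining columns (S1: 8>4, S2: 4>2, S3: 7>0, S4: 6>1, S5: 8>6); eliminate V.
Row W is eliminated: Z beats it against every remaining column (S1: 8>5, S2: 4>0, S3: 7>0, S4: 6>0, S5: 8>0).
Row X is eliminated: Z beats it against every remaining column (S1: 8>0, S2: 4>1, S3: 7>4, S4: 6>0, S5: 8>4).
Bob's strategy S2 is strictly dominated by S1 (Y: 9>6, Z: 8>6) and is removed.
For Alice, Z strictly dominates Y on the remaining columns (S1: 8>2, S3: 7>5, S4: 6>4, S5: 8>2); eliminate Y.
For Bob, S4 strictly dominates S1 on the remaining rows (Z: 9>8); eliminate S1.
Bob's strategy S3 is strictly dominated by S4 (Z: 9>4) and is removed.
Bob's strategy S5 is strictly dominated by S4 (Z: 9>2) and is removed.
Among the remaining strategies, none is strictly dominated by another pure strategy of the same player, so the elimination stops.
Surviving strategies — Alice: {Z}; Bob: {S4}.

S4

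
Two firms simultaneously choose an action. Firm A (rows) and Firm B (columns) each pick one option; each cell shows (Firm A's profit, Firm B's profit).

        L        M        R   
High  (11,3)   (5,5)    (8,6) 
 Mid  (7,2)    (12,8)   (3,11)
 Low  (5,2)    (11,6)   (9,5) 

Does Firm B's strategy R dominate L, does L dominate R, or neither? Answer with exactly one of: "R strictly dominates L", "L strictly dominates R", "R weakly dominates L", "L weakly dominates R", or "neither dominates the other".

R strictly dominates L

Compare R to L across each opponent action: High: 6>3, Mid: 11>2, Low: 5>2.
R gives a strictly higher payoff against each opponent action, so R strictly dominates L.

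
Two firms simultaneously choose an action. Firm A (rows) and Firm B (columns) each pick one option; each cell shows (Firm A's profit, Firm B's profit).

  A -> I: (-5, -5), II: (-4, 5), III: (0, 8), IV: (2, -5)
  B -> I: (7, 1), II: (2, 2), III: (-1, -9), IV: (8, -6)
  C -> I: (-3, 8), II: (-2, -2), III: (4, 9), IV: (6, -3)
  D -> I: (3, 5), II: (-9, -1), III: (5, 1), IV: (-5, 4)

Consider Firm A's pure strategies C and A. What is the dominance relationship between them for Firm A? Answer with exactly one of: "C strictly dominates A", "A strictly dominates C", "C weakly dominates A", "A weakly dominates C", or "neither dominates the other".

Compare C to A across every action of Firm B: I: -3>-5, II: -2>-4, III: 4>0, IV: 6>2.
C gives a strictly higher payoff against every action of Firm B, so C strictly dominates A.

C strictly dominates A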